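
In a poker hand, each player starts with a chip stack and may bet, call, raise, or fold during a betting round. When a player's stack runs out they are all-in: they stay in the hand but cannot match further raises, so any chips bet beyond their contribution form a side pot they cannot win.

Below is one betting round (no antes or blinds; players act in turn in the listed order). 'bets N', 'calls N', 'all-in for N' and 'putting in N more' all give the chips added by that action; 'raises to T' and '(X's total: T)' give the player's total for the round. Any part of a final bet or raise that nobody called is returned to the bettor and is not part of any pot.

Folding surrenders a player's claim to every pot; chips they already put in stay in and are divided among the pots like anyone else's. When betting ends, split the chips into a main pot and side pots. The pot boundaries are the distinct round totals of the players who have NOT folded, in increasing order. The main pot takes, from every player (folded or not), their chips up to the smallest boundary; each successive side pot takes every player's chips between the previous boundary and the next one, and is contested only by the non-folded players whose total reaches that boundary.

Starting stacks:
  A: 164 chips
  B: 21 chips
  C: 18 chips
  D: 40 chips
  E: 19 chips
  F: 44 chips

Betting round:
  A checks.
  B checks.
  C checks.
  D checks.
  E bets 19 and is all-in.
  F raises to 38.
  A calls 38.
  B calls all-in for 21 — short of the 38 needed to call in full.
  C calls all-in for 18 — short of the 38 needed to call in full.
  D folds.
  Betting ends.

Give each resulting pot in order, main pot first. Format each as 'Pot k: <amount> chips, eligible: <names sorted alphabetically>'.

Pot 1: 90 chips, eligible: A, B, C, E, F
Pot 2: 4 chips, eligible: A, B, E, F
Pot 3: 6 chips, eligible: A, B, F
Pot 4: 34 chips, eligible: A, F

Derivation:
Contributions: A=38, B=21, C=18, E=19, F=38
Folded: D
Pot levels (distinct totals of non-folded players): 18, 19, 21, 38
Layer 1-18: 18 each from A, B, C, E, F = 18*5 = 90 chips; eligible A, B, C, E, F
Layer 19-19: 1 each from A, B, E, F = 1*4 = 4 chips; eligible A, B, E, F
Layer 20-21: 2 each from A, B, F = 2*3 = 6 chips; eligible A, B, F
Layer 22-38: 17 each from A, F = 17*2 = 34 chips; eligible A, F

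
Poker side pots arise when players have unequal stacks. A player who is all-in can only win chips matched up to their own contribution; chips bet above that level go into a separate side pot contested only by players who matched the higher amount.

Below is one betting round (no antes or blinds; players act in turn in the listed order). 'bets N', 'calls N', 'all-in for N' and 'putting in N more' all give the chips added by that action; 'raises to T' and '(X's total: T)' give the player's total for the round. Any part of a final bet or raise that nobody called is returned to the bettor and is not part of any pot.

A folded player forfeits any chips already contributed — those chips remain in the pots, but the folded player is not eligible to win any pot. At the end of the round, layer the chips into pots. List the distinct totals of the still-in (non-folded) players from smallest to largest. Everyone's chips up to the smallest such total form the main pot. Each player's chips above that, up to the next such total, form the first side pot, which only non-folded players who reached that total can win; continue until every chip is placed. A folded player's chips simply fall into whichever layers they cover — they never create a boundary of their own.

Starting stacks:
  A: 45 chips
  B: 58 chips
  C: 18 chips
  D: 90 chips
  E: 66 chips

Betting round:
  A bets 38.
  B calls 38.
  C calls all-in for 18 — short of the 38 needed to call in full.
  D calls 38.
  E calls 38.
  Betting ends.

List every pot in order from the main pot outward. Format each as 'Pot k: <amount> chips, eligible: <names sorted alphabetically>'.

Contributions: A=38, B=38, C=18, D=38, E=38
Pot levels (distinct totals of non-folded players): 18, 38
Layer 1-18: 18 each from A, B, C, D, E = 18*5 = 90 chips; eligible A, B, C, D, E
Layer 19-38: 20 each from A, B, D, E = 20*4 = 80 chips; eligible A, B, D, E

Pot 1: 90 chips, eligible: A, B, C, D, E
Pot 2: 80 chips, eligible: A, B, D, E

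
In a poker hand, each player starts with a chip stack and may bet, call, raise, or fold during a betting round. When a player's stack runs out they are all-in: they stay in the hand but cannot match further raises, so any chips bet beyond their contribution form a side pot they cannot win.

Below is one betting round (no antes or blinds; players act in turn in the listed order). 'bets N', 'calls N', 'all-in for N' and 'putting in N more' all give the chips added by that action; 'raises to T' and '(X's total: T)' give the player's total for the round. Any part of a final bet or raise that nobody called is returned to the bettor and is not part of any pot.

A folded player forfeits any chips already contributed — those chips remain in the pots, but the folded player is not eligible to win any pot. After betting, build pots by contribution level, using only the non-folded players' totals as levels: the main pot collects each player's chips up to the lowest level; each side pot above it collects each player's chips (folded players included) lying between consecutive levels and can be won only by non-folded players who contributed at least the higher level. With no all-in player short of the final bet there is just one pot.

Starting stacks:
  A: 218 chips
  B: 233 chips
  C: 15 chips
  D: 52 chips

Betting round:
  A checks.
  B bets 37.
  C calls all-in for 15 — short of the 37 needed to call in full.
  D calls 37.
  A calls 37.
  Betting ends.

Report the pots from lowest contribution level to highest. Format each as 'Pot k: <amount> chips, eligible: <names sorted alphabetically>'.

Contributions: A=37, B=37, C=15, D=37
Pot levels (distinct totals of non-folded players): 15, 37
Layer 1-15: 15 each from A, B, C, D = 15*4 = 60 chips; eligible A, B, C, D
Layer 16-37: 22 each from A, B, D = 22*3 = 66 chips; eligible A, B, D

Pot 1: 60 chips, eligible: A, B, C, D
Pot 2: 66 chips, eligible: A, B, D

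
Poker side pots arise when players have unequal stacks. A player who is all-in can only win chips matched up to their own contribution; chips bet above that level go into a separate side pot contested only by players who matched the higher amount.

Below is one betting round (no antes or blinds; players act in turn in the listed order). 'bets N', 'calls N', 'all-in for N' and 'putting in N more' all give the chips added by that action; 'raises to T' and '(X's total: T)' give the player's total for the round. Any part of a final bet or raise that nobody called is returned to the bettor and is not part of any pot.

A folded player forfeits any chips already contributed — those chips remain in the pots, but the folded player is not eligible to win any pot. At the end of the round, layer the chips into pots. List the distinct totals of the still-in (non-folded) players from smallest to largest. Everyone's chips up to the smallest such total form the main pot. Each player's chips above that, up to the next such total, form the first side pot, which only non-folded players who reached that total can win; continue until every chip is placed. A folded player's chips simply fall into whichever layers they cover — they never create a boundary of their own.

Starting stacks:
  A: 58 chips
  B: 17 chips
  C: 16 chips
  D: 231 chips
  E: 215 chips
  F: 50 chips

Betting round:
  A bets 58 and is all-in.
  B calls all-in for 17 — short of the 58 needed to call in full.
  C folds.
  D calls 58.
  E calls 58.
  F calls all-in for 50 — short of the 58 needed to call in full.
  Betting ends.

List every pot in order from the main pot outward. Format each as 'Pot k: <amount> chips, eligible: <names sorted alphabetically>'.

Contributions: A=58, B=17, D=58, E=58, F=50
Folded: C
Pot levels (distinct totals of non-folded players): 17, 50, 58
Layer 1-17: 17 each from A, B, D, E, F = 17*5 = 85 chips; eligible A, B, D, E, F
Layer 18-50: 33 each from A, D, E, F = 33*4 = 132 chips; eligible A, D, E, F
Layer 51-58: 8 each from A, D, E = 8*3 = 24 chips; eligible A, D, E

Pot 1: 85 chips, eligible: A, B, D, E, F
Pot 2: 132 chips, eligible: A, D, E, F
Pot 3: 24 chips, eligible: A, D, E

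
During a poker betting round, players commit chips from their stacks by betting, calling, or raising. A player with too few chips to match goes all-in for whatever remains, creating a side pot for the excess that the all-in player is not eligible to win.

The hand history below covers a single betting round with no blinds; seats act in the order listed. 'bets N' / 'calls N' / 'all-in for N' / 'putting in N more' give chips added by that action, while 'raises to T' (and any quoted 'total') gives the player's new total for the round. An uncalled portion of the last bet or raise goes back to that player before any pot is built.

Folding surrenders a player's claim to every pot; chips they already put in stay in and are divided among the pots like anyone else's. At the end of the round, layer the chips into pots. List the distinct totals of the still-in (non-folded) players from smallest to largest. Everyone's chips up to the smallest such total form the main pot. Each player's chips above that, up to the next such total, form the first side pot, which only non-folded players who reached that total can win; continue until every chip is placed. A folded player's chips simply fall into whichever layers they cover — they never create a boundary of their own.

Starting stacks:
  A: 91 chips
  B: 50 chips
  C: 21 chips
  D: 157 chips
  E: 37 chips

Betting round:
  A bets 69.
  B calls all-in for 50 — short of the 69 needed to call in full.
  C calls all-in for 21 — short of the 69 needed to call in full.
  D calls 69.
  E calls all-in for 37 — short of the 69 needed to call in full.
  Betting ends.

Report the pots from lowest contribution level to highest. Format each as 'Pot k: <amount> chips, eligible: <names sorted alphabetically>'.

Contributions: A=69, B=50, C=21, D=69, E=37
Pot levels (distinct totals of non-folded players): 21, 37, 50, 69
Layer 1-21: 21 each from A, B, C, D, E = 21*5 = 105 chips; eligible A, B, C, D, E
Layer 22-37: 16 each from A, B, D, E = 16*4 = 64 chips; eligible A, B, D, E
Layer 38-50: 13 each from A, B, D = 13*3 = 39 chips; eligible A, B, D
Layer 51-69: 19 each from A, D = 19*2 = 38 chips; eligible A, D

Pot 1: 105 chips, eligible: A, B, C, D, E
Pot 2: 64 chips, eligible: A, B, D, E
Pot 3: 39 chips, eligible: A, B, D
Pot 4: 38 chips, eligible: A, D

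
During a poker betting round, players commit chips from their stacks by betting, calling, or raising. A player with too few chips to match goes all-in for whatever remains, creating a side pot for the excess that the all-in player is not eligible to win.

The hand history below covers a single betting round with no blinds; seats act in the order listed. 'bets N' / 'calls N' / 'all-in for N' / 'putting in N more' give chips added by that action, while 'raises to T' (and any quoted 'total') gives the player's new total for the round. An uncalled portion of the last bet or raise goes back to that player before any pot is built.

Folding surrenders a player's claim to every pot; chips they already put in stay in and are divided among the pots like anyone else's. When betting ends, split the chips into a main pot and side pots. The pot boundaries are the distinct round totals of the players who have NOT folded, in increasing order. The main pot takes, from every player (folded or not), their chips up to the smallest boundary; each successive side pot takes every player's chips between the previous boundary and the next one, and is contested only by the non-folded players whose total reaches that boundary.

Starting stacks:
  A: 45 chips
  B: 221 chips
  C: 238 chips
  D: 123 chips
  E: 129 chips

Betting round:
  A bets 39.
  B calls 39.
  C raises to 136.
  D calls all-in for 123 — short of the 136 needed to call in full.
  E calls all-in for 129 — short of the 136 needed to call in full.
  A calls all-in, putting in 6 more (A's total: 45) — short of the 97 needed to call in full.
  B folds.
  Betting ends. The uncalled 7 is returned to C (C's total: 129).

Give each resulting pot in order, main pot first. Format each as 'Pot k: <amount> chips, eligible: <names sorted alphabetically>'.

Contributions (after 7 returned to C): A=45, B=39, C=129, D=123, E=129
Folded: B
Pot levels (distinct totals of non-folded players): 45, 123, 129
Layer 1-45: A 45 + B 39 + C 45 + D 45 + E 45 = 219 chips; eligible A, C, D, E
Layer 46-123: 78 each from C, D, E = 78*3 = 234 chips; eligible C, D, E
Layer 124-129: 6 each from C, E = 6*2 = 12 chips; eligible C, E

Pot 1: 219 chips, eligible: A, C, D, E
Pot 2: 234 chips, eligible: C, D, E
Pot 3: 12 chips, eligible: C, E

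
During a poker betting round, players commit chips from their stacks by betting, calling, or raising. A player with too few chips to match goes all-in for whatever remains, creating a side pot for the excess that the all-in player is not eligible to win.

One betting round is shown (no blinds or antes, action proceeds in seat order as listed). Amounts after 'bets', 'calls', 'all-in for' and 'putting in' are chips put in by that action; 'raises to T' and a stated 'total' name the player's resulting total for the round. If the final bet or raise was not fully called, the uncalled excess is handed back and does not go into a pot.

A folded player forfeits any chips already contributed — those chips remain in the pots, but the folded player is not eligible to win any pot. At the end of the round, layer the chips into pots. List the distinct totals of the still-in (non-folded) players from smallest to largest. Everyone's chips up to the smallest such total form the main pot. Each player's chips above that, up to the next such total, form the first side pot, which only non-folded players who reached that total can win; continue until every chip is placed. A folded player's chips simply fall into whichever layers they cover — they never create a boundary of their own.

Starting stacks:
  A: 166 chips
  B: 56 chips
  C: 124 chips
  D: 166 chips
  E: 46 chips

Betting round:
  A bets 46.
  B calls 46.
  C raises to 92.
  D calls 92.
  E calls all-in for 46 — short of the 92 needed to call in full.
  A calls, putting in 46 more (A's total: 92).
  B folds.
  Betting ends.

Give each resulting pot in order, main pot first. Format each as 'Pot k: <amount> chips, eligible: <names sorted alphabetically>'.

Contributions: A=92, B=46, C=92, D=92, E=46
Folded: B
Pot levels (distinct totals of non-folded players): 46, 92
Layer 1-46: 46 each from A, B, C, D, E = 46*5 = 230 chips; eligible A, C, D, E
Layer 47-92: 46 each from A, C, D = 46*3 = 138 chips; eligible A, C, D

Pot 1: 230 chips, eligible: A, C, D, E
Pot 2: 138 chips, eligible: A, C, D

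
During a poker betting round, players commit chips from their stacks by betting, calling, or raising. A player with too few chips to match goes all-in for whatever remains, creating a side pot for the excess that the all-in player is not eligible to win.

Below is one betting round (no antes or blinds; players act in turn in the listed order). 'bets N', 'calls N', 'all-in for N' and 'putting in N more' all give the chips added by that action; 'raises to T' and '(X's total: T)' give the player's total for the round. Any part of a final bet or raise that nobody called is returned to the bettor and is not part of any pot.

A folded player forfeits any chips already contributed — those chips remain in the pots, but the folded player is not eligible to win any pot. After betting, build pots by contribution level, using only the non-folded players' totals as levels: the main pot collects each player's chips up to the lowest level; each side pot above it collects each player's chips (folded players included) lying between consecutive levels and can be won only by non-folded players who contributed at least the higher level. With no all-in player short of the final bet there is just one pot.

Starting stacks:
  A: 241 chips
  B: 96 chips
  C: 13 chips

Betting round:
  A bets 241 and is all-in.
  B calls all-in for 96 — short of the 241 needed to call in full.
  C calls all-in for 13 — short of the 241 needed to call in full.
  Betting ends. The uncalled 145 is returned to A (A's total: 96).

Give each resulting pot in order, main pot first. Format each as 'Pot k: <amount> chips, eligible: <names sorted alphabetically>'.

Contributions (after 145 returned to A): A=96, B=96, C=13
Pot levels (distinct totals of non-folded players): 13, 96
Layer 1-13: 13 each from A, B, C = 13*3 = 39 chips; eligible A, B, C
Layer 14-96: 83 each from A, B = 83*2 = 166 chips; eligible A, B

Pot 1: 39 chips, eligible: A, B, C
Pot 2: 166 chips, eligible: A, B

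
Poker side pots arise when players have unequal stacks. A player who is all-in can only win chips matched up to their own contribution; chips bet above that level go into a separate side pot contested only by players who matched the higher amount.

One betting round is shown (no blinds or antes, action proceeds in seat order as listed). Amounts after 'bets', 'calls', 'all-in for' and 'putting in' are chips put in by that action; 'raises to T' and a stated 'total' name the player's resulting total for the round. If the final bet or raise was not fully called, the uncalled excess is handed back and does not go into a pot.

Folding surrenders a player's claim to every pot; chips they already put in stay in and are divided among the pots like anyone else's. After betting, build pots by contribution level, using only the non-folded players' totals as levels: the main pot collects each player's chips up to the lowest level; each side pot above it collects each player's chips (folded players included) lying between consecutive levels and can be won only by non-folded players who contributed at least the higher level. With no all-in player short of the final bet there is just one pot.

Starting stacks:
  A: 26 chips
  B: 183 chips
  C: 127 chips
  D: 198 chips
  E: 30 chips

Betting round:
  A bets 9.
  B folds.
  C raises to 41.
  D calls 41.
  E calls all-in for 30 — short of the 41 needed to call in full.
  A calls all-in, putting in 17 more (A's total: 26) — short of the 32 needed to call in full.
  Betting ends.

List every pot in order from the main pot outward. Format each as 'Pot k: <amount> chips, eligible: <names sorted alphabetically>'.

Contributions: A=26, C=41, D=41, E=30
Folded: B
Pot levels (distinct totals of non-folded players): 26, 30, 41
Layer 1-26: 26 each from A, C, D, E = 26*4 = 104 chips; eligible A, C, D, E
Layer 27-30: 4 each from C, D, E = 4*3 = 12 chips; eligible C, D, E
Layer 31-41: 11 each from C, D = 11*2 = 22 chips; eligible C, D

Pot 1: 104 chips, eligible: A, C, D, E
Pot 2: 12 chips, eligible: C, D, E
Pot 3: 22 chips, eligible: C, D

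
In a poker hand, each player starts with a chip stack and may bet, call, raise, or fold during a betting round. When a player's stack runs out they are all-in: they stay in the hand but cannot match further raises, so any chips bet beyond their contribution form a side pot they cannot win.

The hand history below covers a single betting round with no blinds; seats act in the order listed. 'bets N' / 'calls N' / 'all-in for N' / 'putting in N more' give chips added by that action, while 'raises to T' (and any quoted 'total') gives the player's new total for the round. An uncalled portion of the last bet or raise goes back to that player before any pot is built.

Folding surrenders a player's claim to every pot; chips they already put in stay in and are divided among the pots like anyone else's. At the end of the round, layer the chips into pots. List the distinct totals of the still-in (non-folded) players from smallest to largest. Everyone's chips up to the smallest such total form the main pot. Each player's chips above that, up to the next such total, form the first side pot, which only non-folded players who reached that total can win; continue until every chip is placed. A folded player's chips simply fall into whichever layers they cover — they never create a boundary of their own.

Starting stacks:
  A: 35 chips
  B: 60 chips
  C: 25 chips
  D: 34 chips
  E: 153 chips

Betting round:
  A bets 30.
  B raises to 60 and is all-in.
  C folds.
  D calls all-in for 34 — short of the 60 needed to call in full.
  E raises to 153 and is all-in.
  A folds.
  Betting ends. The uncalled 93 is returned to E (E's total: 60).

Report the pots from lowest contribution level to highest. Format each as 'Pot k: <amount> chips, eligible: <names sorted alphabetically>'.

Contributions (after 93 returned to E): A=30, B=60, D=34, E=60
Folded: A, C
Pot levels (distinct totals of non-folded players): 34, 60
Layer 1-34: A 30 + B 34 + D 34 + E 34 = 132 chips; eligible B, D, E
Layer 35-60: 26 each from B, E = 26*2 = 52 chips; eligible B, E

Pot 1: 132 chips, eligible: B, D, E
Pot 2: 52 chips, eligible: B, E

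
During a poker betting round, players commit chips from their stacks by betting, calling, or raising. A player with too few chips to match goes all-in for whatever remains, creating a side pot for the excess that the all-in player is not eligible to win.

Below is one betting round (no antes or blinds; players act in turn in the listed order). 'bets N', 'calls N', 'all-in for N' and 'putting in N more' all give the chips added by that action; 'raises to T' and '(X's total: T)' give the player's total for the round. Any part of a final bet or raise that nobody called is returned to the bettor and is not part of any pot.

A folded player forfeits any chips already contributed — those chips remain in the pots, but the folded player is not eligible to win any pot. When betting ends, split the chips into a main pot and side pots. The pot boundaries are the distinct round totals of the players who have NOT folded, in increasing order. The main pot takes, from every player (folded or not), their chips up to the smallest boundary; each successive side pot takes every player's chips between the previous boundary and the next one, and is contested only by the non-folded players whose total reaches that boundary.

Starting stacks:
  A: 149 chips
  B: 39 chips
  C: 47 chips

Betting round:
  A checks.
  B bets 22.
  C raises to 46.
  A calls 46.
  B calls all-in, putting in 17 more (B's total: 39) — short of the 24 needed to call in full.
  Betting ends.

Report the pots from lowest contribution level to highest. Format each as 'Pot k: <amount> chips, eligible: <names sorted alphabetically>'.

Pot 1: 117 chips, eligible: A, B, C
Pot 2: 14 chips, eligible: A, C

Derivation:
Contributions: A=46, B=39, C=46
Pot levels (distinct totals of non-folded players): 39, 46
Layer 1-39: 39 each from A, B, C = 39*3 = 117 chips; eligible A, B, C
Layer 40-46: 7 each from A, C = 7*2 = 14 chips; eligible A, C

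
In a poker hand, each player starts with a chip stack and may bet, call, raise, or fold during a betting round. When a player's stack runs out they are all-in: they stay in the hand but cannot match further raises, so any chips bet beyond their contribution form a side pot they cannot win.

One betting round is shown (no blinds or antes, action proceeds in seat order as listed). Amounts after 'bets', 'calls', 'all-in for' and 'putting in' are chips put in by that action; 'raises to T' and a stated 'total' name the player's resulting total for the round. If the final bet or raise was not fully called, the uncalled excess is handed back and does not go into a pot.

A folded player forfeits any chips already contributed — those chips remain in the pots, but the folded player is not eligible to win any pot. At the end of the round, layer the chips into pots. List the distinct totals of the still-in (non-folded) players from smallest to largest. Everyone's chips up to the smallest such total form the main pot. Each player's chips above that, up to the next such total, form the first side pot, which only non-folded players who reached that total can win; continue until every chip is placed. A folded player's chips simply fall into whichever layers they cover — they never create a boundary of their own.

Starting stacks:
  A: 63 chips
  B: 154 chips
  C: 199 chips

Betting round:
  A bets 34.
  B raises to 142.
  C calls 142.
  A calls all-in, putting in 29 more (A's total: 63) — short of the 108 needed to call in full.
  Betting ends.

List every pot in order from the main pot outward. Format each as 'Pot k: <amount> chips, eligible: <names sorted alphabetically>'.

Pot 1: 189 chips, eligible: A, B, C
Pot 2: 158 chips, eligible: B, C

Derivation:
Contributions: A=63, B=142, C=142
Pot levels (distinct totals of non-folded players): 63, 142
Layer 1-63: 63 each from A, B, C = 63*3 = 189 chips; eligible A, B, C
Layer 64-142: 79 each from B, C = 79*2 = 158 chips; eligible B, C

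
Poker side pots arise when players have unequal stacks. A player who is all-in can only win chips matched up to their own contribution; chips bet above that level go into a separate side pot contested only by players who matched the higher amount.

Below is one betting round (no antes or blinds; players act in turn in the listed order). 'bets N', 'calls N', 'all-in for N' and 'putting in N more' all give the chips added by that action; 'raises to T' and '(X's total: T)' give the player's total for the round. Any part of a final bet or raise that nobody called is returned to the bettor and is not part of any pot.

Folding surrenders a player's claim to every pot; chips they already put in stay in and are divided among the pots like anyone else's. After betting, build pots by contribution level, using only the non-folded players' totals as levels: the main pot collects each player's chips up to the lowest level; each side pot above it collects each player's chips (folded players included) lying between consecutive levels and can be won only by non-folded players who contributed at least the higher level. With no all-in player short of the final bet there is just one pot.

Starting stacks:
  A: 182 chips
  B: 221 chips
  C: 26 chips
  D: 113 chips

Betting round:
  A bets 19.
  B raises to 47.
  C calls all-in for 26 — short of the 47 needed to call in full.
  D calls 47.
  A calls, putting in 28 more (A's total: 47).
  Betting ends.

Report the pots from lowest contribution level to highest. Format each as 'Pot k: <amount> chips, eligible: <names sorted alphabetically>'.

Contributions: A=47, B=47, C=26, D=47
Pot levels (distinct totals of non-folded players): 26, 47
Layer 1-26: 26 each from A, B, C, D = 26*4 = 104 chips; eligible A, B, C, D
Layer 27-47: 21 each from A, B, D = 21*3 = 63 chips; eligible A, B, D

Pot 1: 104 chips, eligible: A, B, C, D
Pot 2: 63 chips, eligible: A, B, D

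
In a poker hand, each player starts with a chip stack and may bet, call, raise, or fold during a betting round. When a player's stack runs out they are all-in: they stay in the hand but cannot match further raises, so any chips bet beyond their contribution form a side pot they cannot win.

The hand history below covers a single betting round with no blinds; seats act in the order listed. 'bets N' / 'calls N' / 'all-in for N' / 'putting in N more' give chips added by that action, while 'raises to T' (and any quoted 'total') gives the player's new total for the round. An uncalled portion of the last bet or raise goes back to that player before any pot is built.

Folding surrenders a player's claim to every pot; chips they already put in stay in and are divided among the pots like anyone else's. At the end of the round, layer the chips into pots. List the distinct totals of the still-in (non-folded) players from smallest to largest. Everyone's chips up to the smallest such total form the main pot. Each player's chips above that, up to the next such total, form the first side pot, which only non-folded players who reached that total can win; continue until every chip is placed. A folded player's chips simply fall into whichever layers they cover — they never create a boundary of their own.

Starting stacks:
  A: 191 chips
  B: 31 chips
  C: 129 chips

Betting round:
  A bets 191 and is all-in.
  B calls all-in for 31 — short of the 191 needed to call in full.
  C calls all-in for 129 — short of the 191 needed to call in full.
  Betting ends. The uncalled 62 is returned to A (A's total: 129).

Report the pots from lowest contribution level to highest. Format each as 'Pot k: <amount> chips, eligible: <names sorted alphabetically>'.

Pot 1: 93 chips, eligible: A, B, C
Pot 2: 196 chips, eligible: A, C

Derivation:
Contributions (after 62 returned to A): A=129, B=31, C=129
Pot levels (distinct totals of non-folded players): 31, 129
Layer 1-31: 31 each from A, B, C = 31*3 = 93 chips; eligible A, B, C
Layer 32-129: 98 each from A, C = 98*2 = 196 chips; eligible A, C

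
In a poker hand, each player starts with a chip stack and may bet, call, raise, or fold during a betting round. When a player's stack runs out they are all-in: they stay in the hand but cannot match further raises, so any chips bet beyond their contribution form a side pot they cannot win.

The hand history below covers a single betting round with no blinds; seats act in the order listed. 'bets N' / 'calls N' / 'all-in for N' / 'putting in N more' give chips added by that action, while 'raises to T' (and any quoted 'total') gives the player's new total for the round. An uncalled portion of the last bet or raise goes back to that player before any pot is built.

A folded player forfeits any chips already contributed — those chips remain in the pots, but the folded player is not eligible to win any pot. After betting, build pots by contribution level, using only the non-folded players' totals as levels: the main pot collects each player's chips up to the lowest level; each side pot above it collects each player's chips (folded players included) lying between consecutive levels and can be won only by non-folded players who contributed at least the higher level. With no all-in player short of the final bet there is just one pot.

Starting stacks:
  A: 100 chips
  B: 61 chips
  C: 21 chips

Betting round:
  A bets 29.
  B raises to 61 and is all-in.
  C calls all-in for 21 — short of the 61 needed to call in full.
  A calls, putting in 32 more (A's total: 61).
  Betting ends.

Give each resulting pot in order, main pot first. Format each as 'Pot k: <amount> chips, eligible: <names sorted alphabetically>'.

Contributions: A=61, B=61, C=21
Pot levels (distinct totals of non-folded players): 21, 61
Layer 1-21: 21 each from A, B, C = 21*3 = 63 chips; eligible A, B, C
Layer 22-61: 40 each from A, B = 40*2 = 80 chips; eligible A, B

Pot 1: 63 chips, eligible: A, B, C
Pot 2: 80 chips, eligible: A, B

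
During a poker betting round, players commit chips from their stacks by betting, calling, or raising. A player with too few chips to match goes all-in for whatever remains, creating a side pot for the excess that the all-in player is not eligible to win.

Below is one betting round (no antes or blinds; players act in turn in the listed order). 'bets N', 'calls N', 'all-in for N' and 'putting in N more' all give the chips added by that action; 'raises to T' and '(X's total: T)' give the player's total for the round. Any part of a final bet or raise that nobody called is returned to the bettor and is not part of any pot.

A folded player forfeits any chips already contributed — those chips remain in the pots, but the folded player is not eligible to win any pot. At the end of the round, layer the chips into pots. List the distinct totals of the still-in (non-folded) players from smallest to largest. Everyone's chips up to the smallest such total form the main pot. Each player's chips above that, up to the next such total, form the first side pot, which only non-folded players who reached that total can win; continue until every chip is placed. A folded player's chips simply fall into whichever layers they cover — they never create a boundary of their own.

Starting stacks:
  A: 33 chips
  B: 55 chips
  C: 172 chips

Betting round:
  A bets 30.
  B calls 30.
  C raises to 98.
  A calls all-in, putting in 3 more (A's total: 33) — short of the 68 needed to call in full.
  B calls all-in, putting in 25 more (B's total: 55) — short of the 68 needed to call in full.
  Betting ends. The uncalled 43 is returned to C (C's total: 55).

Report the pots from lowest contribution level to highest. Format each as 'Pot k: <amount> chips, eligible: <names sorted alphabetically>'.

Contributions (after 43 returned to C): A=33, B=55, C=55
Pot levels (distinct totals of non-folded players): 33, 55
Layer 1-33: 33 each from A, B, C = 33*3 = 99 chips; eligible A, B, C
Layer 34-55: 22 each from B, C = 22*2 = 44 chips; eligible B, C

Pot 1: 99 chips, eligible: A, B, C
Pot 2: 44 chips, eligible: B, C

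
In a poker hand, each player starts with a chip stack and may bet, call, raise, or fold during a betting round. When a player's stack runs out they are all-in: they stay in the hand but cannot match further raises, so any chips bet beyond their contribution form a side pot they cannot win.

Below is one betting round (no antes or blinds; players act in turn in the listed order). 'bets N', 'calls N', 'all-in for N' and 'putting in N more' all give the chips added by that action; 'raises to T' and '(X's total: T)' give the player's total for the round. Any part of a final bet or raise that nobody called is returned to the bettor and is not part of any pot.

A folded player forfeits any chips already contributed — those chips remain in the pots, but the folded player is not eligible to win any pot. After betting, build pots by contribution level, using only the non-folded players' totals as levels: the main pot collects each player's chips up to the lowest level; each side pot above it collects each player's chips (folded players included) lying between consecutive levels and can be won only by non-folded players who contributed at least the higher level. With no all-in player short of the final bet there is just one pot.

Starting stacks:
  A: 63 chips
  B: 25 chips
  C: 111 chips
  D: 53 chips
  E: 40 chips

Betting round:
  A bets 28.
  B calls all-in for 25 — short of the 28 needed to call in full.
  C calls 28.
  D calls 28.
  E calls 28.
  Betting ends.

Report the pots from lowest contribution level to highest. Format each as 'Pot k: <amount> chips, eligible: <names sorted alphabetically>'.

Contributions: A=28, B=25, C=28, D=28, E=28
Pot levels (distinct totals of non-folded players): 25, 28
Layer 1-25: 25 each from A, B, C, D, E = 25*5 = 125 chips; eligible A, B, C, D, E
Layer 26-28: 3 each from A, C, D, E = 3*4 = 12 chips; eligible A, C, D, E

Pot 1: 125 chips, eligible: A, B, C, D, E
Pot 2: 12 chips, eligible: A, C, D, E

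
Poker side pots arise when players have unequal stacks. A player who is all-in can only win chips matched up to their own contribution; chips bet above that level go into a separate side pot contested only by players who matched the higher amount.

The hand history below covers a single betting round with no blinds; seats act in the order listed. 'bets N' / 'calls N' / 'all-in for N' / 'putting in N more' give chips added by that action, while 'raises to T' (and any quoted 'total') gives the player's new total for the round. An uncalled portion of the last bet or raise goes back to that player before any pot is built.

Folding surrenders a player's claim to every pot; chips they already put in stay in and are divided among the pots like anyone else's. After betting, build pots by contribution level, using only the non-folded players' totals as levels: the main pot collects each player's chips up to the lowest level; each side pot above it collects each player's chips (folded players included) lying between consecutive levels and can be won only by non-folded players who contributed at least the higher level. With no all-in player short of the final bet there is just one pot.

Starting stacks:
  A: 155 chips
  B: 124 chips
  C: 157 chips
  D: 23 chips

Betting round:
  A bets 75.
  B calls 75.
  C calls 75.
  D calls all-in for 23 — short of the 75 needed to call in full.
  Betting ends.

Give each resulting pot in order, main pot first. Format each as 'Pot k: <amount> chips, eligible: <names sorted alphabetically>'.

Pot 1: 92 chips, eligible: A, B, C, D
Pot 2: 156 chips, eligible: A, B, C

Derivation:
Contributions: A=75, B=75, C=75, D=23
Pot levels (distinct totals of non-folded players): 23, 75
Layer 1-23: 23 each from A, B, C, D = 23*4 = 92 chips; eligible A, B, C, D
Layer 24-75: 52 each from A, B, C = 52*3 = 156 chips; eligible A, B, C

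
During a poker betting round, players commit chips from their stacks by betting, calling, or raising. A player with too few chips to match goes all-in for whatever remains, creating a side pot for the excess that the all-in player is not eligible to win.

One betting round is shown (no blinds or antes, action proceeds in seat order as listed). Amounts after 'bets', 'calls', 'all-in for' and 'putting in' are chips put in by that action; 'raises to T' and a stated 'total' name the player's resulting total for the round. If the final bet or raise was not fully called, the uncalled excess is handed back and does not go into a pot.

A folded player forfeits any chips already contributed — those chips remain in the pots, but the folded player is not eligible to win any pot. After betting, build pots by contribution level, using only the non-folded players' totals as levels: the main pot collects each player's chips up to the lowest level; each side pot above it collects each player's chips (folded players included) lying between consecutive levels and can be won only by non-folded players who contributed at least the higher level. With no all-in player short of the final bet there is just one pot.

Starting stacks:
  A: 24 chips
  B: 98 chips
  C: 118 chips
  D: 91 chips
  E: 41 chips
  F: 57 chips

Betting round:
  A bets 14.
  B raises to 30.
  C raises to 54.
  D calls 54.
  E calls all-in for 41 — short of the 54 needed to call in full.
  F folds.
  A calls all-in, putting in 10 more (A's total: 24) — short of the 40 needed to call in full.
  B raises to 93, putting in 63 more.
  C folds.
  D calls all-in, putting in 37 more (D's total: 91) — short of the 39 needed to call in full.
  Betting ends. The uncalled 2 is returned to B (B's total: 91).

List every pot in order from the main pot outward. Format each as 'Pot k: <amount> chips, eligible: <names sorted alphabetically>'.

Contributions (after 2 returned to B): A=24, B=91, C=54, D=91, E=41
Folded: C, F
Pot levels (distinct totals of non-folded players): 24, 41, 91
Layer 1-24: 24 each from A, B, C, D, E = 24*5 = 120 chips; eligible A, B, D, E
Layer 25-41: 17 each from B, C, D, E = 17*4 = 68 chips; eligible B, D, E
Layer 42-91: B 50 + C 13 + D 50 = 113 chips; eligible B, D

Pot 1: 120 chips, eligible: A, B, D, E
Pot 2: 68 chips, eligible: B, D, E
Pot 3: 113 chips, eligible: B, D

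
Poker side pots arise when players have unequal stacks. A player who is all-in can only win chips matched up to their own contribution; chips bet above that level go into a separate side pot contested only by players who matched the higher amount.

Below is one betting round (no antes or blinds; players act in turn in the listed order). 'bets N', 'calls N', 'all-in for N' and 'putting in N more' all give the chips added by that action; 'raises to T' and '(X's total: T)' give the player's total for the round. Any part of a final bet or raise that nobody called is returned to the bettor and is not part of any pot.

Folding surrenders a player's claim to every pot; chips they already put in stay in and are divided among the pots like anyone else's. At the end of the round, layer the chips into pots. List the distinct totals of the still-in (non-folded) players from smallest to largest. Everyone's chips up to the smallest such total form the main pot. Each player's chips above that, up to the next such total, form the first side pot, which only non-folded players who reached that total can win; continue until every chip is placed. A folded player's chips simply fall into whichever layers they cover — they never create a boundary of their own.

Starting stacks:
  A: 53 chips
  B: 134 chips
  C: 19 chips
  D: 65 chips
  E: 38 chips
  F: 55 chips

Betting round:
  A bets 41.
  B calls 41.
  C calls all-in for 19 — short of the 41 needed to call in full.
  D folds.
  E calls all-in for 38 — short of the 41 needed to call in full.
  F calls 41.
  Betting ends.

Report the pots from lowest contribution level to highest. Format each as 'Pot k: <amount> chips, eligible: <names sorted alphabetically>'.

Pot 1: 95 chips, eligible: A, B, C, E, F
Pot 2: 76 chips, eligible: A, B, E, F
Pot 3: 9 chips, eligible: A, B, F

Derivation:
Contributions: A=41, B=41, C=19, E=38, F=41
Folded: D
Pot levels (distinct totals of non-folded players): 19, 38, 41
Layer 1-19: 19 each from A, B, C, E, F = 19*5 = 95 chips; eligible A, B, C, E, F
Layer 20-38: 19 each from A, B, E, F = 19*4 = 76 chips; eligible A, B, E, F
Layer 39-41: 3 each from A, B, F = 3*3 = 9 chips; eligible A, B, F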